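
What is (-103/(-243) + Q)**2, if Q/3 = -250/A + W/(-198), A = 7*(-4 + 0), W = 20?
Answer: 1013841568609/1400406084 ≈ 723.96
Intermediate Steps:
A = -28 (A = 7*(-4) = -28)
Q = 12235/462 (Q = 3*(-250/(-28) + 20/(-198)) = 3*(-250*(-1/28) + 20*(-1/198)) = 3*(125/14 - 10/99) = 3*(12235/1386) = 12235/462 ≈ 26.483)
(-103/(-243) + Q)**2 = (-103/(-243) + 12235/462)**2 = (-103*(-1/243) + 12235/462)**2 = (103/243 + 12235/462)**2 = (1006897/37422)**2 = 1013841568609/1400406084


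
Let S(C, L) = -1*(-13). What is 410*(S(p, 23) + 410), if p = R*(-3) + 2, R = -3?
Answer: 173430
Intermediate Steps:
p = 11 (p = -3*(-3) + 2 = 9 + 2 = 11)
S(C, L) = 13
410*(S(p, 23) + 410) = 410*(13 + 410) = 410*423 = 173430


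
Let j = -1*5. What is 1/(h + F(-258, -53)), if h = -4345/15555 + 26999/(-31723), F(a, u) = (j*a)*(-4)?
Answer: -98690253/509353266656 ≈ -0.00019376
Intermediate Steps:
j = -5
F(a, u) = 20*a (F(a, u) = -5*a*(-4) = 20*a)
h = -111561176/98690253 (h = -4345*1/15555 + 26999*(-1/31723) = -869/3111 - 26999/31723 = -111561176/98690253 ≈ -1.1304)
1/(h + F(-258, -53)) = 1/(-111561176/98690253 + 20*(-258)) = 1/(-111561176/98690253 - 5160) = 1/(-509353266656/98690253) = -98690253/509353266656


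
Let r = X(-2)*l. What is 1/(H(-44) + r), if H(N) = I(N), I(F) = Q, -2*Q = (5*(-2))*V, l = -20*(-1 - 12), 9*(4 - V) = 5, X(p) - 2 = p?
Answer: 9/155 ≈ 0.058065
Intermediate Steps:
X(p) = 2 + p
V = 31/9 (V = 4 - 1/9*5 = 4 - 5/9 = 31/9 ≈ 3.4444)
l = 260 (l = -20*(-13) = 260)
Q = 155/9 (Q = -5*(-2)*31/(2*9) = -(-5)*31/9 = -1/2*(-310/9) = 155/9 ≈ 17.222)
I(F) = 155/9
H(N) = 155/9
r = 0 (r = (2 - 2)*260 = 0*260 = 0)
1/(H(-44) + r) = 1/(155/9 + 0) = 1/(155/9) = 9/155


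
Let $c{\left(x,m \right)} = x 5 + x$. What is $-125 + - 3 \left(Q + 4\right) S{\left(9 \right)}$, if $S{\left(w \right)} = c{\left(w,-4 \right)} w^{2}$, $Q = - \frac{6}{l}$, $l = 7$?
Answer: $- \frac{289559}{7} \approx -41366.0$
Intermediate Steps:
$Q = - \frac{6}{7} \approx -0.85714$
$c{\left(x,m \right)} = 6 x$ ($c{\left(x,m \right)} = 5 x + x = 6 x$)
$S{\left(w \right)} = 6 w^{3}$ ($S{\left(w \right)} = 6 w w^{2} = 6 w^{3}$)
$-125 + - 3 \left(Q + 4\right) S{\left(9 \right)} = -125 + - 3 \left(- \frac{6}{7} + 4\right) 6 \cdot 9^{3} = -125 + \left(-3\right) \frac{22}{7} \cdot 6 \cdot 729 = -125 - \frac{288684}{7} = - \frac{289559}{7}$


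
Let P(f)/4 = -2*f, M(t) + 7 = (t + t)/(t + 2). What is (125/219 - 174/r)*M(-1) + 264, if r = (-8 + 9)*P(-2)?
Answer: 208335/584 ≈ 356.74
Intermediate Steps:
M(t) = -7 + 2*t/(2 + t) (M(t) = -7 + (t + t)/(t + 2) = -7 + (2*t)/(2 + t) = -7 + 2*t/(2 + t))
P(f) = -8*f (P(f) = 4*(-2*f) = -8*f)
r = 16 (r = (-8 + 9)*(-8*(-2)) = 1*16 = 16)
(125/219 - 174/r)*M(-1) + 264 = (125/219 - 174/16)*((-14 - 5*(-1))/(2 - 1)) + 264 = (125*(1/219) - 174*1/16)*((-14 + 5)/1) + 264 = (125/219 - 87/8)*(1*(-9)) + 264 = -18053/1752*(-9) + 264 = 54159/584 + 264 = 208335/584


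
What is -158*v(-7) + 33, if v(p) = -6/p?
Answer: -717/7 ≈ -102.43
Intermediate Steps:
-158*v(-7) + 33 = -(-948)/(-7) + 33 = -(-948)*(-1)/7 + 33 = -158*6/7 + 33 = -948/7 + 33 = -717/7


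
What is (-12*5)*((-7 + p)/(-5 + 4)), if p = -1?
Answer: -480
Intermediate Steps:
(-12*5)*((-7 + p)/(-5 + 4)) = (-12*5)*((-7 - 1)/(-5 + 4)) = -(-480)/(-1) = -(-480)*(-1) = -60*8 = -480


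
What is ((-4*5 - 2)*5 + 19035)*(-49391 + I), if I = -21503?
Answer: -1341668950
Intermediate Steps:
((-4*5 - 2)*5 + 19035)*(-49391 + I) = ((-4*5 - 2)*5 + 19035)*(-49391 - 21503) = ((-20 - 2)*5 + 19035)*(-70894) = (-22*5 + 19035)*(-70894) = (-110 + 19035)*(-70894) = 18925*(-70894) = -1341668950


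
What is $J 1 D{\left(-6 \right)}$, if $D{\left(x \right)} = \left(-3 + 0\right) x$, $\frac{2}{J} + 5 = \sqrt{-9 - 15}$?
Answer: $- \frac{180}{49} - \frac{72 i \sqrt{6}}{49} \approx -3.6735 - 3.5993 i$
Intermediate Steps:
$J = \frac{2}{-5 + 2 i \sqrt{6}}$ ($J = \frac{2}{-5 + \sqrt{-9 - 15}} = \frac{2}{-5 + \sqrt{-24}} = \frac{2}{-5 + 2 i \sqrt{6}} \approx -0.20408 - 0.19996 i$)
$D{\left(x \right)} = - 3 x$
$J 1 D{\left(-6 \right)} = \left(- \frac{10}{49} - \frac{4 i \sqrt{6}}{49}\right) 1 \left(\left(-3\right) \left(-6\right)\right) = \left(- \frac{10}{49} - \frac{4 i \sqrt{6}}{49}\right) 18 = - \frac{180}{49} - \frac{72 i \sqrt{6}}{49}$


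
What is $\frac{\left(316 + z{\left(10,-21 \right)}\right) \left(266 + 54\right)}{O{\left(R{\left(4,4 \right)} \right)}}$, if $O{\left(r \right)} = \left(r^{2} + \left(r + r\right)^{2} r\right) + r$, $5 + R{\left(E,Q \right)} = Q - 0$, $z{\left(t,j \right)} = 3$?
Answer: $-25520$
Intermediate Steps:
$R{\left(E,Q \right)} = -5 + Q$ ($R{\left(E,Q \right)} = -5 + \left(Q - 0\right) = -5 + \left(Q + 0\right) = -5 + Q$)
$O{\left(r \right)} = r + r^{2} + 4 r^{3}$ ($O{\left(r \right)} = \left(r^{2} + \left(2 r\right)^{2} r\right) + r = \left(r^{2} + 4 r^{2} r\right) + r = \left(r^{2} + 4 r^{3}\right) + r = r + r^{2} + 4 r^{3}$)
$\frac{\left(316 + z{\left(10,-21 \right)}\right) \left(266 + 54\right)}{O{\left(R{\left(4,4 \right)} \right)}} = \frac{\left(316 + 3\right) \left(266 + 54\right)}{\left(-5 + 4\right) \left(1 + \left(-5 + 4\right) + 4 \left(-5 + 4\right)^{2}\right)} = \frac{319 \cdot 320}{\left(-1\right) \left(1 - 1 + 4 \left(-1\right)^{2}\right)} = \frac{102080}{\left(-1\right) \left(1 - 1 + 4 \cdot 1\right)} = \frac{102080}{\left(-1\right) \left(1 - 1 + 4\right)} = \frac{102080}{\left(-1\right) 4} = \frac{102080}{-4} = 102080 \left(- \frac{1}{4}\right) = -25520$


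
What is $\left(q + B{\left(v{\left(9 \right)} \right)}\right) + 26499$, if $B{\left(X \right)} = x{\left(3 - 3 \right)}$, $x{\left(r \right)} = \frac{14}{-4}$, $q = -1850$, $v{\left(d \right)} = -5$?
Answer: $\frac{49291}{2} \approx 24646.0$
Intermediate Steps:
$x{\left(r \right)} = - \frac{7}{2}$ ($x{\left(r \right)} = 14 \left(- \frac{1}{4}\right) = - \frac{7}{2}$)
$B{\left(X \right)} = - \frac{7}{2}$
$\left(q + B{\left(v{\left(9 \right)} \right)}\right) + 26499 = \left(-1850 - \frac{7}{2}\right) + 26499 = - \frac{3707}{2} + 26499 = \frac{49291}{2}$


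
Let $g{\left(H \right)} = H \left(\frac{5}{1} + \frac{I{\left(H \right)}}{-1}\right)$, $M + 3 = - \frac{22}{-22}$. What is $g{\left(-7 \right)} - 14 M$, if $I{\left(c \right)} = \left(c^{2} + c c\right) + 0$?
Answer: $679$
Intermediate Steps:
$I{\left(c \right)} = 2 c^{2}$ ($I{\left(c \right)} = \left(c^{2} + c^{2}\right) + 0 = 2 c^{2} + 0 = 2 c^{2}$)
$M = -2$ ($M = -3 - \frac{22}{-22} = -3 - -1 = -3 + 1 = -2$)
$g{\left(H \right)} = H \left(5 - 2 H^{2}\right)$ ($g{\left(H \right)} = H \left(\frac{5}{1} + \frac{2 H^{2}}{-1}\right) = H \left(5 \cdot 1 + 2 H^{2} \left(-1\right)\right) = H \left(5 - 2 H^{2}\right)$)
$g{\left(-7 \right)} - 14 M = - 7 \left(5 - 2 \left(-7\right)^{2}\right) - -28 = - 7 \left(5 - 98\right) + 28 = \left(-7\right) \left(-93\right) + 28 = 651 + 28 = 679$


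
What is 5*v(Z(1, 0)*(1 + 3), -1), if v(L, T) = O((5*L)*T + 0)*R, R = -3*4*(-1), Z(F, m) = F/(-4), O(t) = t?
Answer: 300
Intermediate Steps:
Z(F, m) = -F/4 (Z(F, m) = F*(-1/4) = -F/4)
R = 12 (R = -12*(-1) = 12)
v(L, T) = 60*L*T (v(L, T) = ((5*L)*T + 0)*12 = (5*L*T + 0)*12 = (5*L*T)*12 = 60*L*T)
5*v(Z(1, 0)*(1 + 3), -1) = 5*(60*((-1/4*1)*(1 + 3))*(-1)) = 5*(60*(-1/4*4)*(-1)) = 5*(60*(-1)*(-1)) = 5*60 = 300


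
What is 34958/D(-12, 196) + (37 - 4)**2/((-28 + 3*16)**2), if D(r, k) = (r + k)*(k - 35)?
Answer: 825781/211600 ≈ 3.9026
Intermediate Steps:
D(r, k) = (-35 + k)*(k + r) (D(r, k) = (k + r)*(-35 + k) = (-35 + k)*(k + r))
34958/D(-12, 196) + (37 - 4)**2/((-28 + 3*16)**2) = 34958/(196**2 - 35*196 - 35*(-12) + 196*(-12)) + (37 - 4)**2/((-28 + 3*16)**2) = 34958/(38416 - 6860 + 420 - 2352) + 33**2/((-28 + 48)**2) = 34958/29624 + 1089/(20**2) = 34958*(1/29624) + 1089/400 = 2497/2116 + 1089*(1/400) = 2497/2116 + 1089/400 = 825781/211600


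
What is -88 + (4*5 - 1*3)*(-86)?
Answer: -1550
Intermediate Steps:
-88 + (4*5 - 1*3)*(-86) = -88 + (20 - 3)*(-86) = -88 + 17*(-86) = -88 - 1462 = -1550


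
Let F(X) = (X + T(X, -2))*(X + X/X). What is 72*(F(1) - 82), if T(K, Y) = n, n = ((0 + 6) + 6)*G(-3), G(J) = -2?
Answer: -9216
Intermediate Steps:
n = -24 (n = ((0 + 6) + 6)*(-2) = (6 + 6)*(-2) = 12*(-2) = -24)
T(K, Y) = -24
F(X) = (1 + X)*(-24 + X) (F(X) = (X - 24)*(X + X/X) = (-24 + X)*(X + 1) = (-24 + X)*(1 + X) = (1 + X)*(-24 + X))
72*(F(1) - 82) = 72*((-24 + 1**2 - 23*1) - 82) = 72*((-24 + 1 - 23) - 82) = 72*(-46 - 82) = 72*(-128) = -9216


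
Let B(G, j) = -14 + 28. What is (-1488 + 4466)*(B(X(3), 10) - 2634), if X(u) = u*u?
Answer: -7802360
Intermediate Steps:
X(u) = u²
B(G, j) = 14
(-1488 + 4466)*(B(X(3), 10) - 2634) = (-1488 + 4466)*(14 - 2634) = 2978*(-2620) = -7802360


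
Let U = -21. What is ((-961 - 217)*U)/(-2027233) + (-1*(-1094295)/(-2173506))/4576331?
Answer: -82021086545608801/6721414596006557746 ≈ -0.012203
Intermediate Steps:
((-961 - 217)*U)/(-2027233) + (-1*(-1094295)/(-2173506))/4576331 = ((-961 - 217)*(-21))/(-2027233) + (-1*(-1094295)/(-2173506))/4576331 = -1178*(-21)*(-1/2027233) + (1094295*(-1/2173506))*(1/4576331) = 24738*(-1/2027233) - 364765/724502*1/4576331 = -24738/2027233 - 364765/3315560962162 = -82021086545608801/6721414596006557746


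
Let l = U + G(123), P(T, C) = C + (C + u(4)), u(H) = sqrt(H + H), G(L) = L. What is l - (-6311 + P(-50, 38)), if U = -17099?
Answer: -10741 - 2*sqrt(2) ≈ -10744.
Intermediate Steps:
u(H) = sqrt(2)*sqrt(H) (u(H) = sqrt(2*H) = sqrt(2)*sqrt(H))
P(T, C) = 2*C + 2*sqrt(2) (P(T, C) = C + (C + sqrt(2)*sqrt(4)) = C + (C + sqrt(2)*2) = C + (C + 2*sqrt(2)) = 2*C + 2*sqrt(2))
l = -16976 (l = -17099 + 123 = -16976)
l - (-6311 + P(-50, 38)) = -16976 - (-6311 + (2*38 + 2*sqrt(2))) = -16976 - (-6311 + (76 + 2*sqrt(2))) = -16976 - (-6235 + 2*sqrt(2)) = -16976 + (6235 - 2*sqrt(2)) = -10741 - 2*sqrt(2)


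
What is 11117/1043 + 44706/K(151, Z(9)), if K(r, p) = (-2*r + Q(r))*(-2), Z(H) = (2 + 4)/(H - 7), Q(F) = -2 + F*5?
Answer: -18300412/470393 ≈ -38.905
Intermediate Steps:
Q(F) = -2 + 5*F
Z(H) = 6/(-7 + H)
K(r, p) = 4 - 6*r (K(r, p) = (-2*r + (-2 + 5*r))*(-2) = (-2 + 3*r)*(-2) = 4 - 6*r)
11117/1043 + 44706/K(151, Z(9)) = 11117/1043 + 44706/(4 - 6*151) = 11117*(1/1043) + 44706/(4 - 906) = 11117/1043 + 44706/(-902) = 11117/1043 + 44706*(-1/902) = 11117/1043 - 22353/451 = -18300412/470393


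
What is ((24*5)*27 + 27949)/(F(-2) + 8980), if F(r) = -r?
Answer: 31189/8982 ≈ 3.4724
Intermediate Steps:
((24*5)*27 + 27949)/(F(-2) + 8980) = ((24*5)*27 + 27949)/(-1*(-2) + 8980) = (120*27 + 27949)/(2 + 8980) = (3240 + 27949)/8982 = 31189*(1/8982) = 31189/8982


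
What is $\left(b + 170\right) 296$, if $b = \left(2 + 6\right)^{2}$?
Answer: $69264$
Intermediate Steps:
$b = 64$ ($b = 8^{2} = 64$)
$\left(b + 170\right) 296 = \left(64 + 170\right) 296 = 234 \cdot 296 = 69264$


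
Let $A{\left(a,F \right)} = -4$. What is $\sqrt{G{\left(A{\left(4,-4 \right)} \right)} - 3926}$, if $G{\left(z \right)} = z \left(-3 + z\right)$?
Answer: $i \sqrt{3898} \approx 62.434 i$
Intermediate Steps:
$\sqrt{G{\left(A{\left(4,-4 \right)} \right)} - 3926} = \sqrt{- 4 \left(-3 - 4\right) - 3926} = \sqrt{\left(-4\right) \left(-7\right) - 3926} = \sqrt{28 - 3926} = \sqrt{-3898} = i \sqrt{3898}$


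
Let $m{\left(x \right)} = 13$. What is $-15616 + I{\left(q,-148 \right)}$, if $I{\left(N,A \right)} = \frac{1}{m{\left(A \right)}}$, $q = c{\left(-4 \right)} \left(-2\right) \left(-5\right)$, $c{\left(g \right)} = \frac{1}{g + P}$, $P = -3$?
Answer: $- \frac{203007}{13} \approx -15616.0$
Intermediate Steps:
$c{\left(g \right)} = \frac{1}{-3 + g}$ ($c{\left(g \right)} = \frac{1}{g - 3} = \frac{1}{-3 + g}$)
$q = - \frac{10}{7}$ ($q = \frac{1}{-3 - 4} \left(-2\right) \left(-5\right) = \frac{1}{-7} \left(-2\right) \left(-5\right) = \left(- \frac{1}{7}\right) \left(-2\right) \left(-5\right) = \frac{2}{7} \left(-5\right) = - \frac{10}{7} \approx -1.4286$)
$I{\left(N,A \right)} = \frac{1}{13}$
$-15616 + I{\left(q,-148 \right)} = -15616 + \frac{1}{13} = - \frac{203007}{13}$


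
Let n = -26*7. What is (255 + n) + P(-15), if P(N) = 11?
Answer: 84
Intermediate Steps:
n = -182
(255 + n) + P(-15) = (255 - 182) + 11 = 73 + 11 = 84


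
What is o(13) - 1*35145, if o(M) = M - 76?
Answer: -35208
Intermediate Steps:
o(M) = -76 + M
o(13) - 1*35145 = (-76 + 13) - 1*35145 = -63 - 35145 = -35208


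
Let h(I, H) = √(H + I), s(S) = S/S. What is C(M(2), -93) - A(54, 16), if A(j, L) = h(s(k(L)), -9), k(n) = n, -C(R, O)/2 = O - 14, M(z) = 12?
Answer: 214 - 2*I*√2 ≈ 214.0 - 2.8284*I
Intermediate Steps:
C(R, O) = 28 - 2*O (C(R, O) = -2*(O - 14) = -2*(-14 + O) = 28 - 2*O)
s(S) = 1
A(j, L) = 2*I*√2 (A(j, L) = √(-9 + 1) = √(-8) = 2*I*√2)
C(M(2), -93) - A(54, 16) = (28 - 2*(-93)) - 2*I*√2 = (28 + 186) - 2*I*√2 = 214 - 2*I*√2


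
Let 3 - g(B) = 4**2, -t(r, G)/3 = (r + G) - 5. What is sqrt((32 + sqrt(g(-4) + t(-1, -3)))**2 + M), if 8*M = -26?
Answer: sqrt(4139 + 256*sqrt(14))/2 ≈ 35.696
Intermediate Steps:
t(r, G) = 15 - 3*G - 3*r (t(r, G) = -3*((r + G) - 5) = -3*((G + r) - 5) = -3*(-5 + G + r) = 15 - 3*G - 3*r)
M = -13/4 (M = (1/8)*(-26) = -13/4 ≈ -3.2500)
g(B) = -13 (g(B) = 3 - 1*4**2 = 3 - 1*16 = 3 - 16 = -13)
sqrt((32 + sqrt(g(-4) + t(-1, -3)))**2 + M) = sqrt((32 + sqrt(-13 + (15 - 3*(-3) - 3*(-1))))**2 - 13/4) = sqrt((32 + sqrt(-13 + (15 + 9 + 3)))**2 - 13/4) = sqrt((32 + sqrt(-13 + 27))**2 - 13/4) = sqrt((32 + sqrt(14))**2 - 13/4) = sqrt(-13/4 + (32 + sqrt(14))**2)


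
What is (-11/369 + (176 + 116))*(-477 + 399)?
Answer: -2801162/123 ≈ -22774.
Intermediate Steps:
(-11/369 + (176 + 116))*(-477 + 399) = (-11*1/369 + 292)*(-78) = (-11/369 + 292)*(-78) = (107737/369)*(-78) = -2801162/123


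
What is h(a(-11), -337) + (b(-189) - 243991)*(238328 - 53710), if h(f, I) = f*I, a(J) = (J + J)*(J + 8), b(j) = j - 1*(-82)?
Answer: -45064906806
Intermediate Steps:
b(j) = 82 + j (b(j) = j + 82 = 82 + j)
a(J) = 2*J*(8 + J) (a(J) = (2*J)*(8 + J) = 2*J*(8 + J))
h(f, I) = I*f
h(a(-11), -337) + (b(-189) - 243991)*(238328 - 53710) = -674*(-11)*(8 - 11) + ((82 - 189) - 243991)*(238328 - 53710) = -674*(-11)*(-3) + (-107 - 243991)*184618 = -337*66 - 244098*184618 = -22242 - 45064884564 = -45064906806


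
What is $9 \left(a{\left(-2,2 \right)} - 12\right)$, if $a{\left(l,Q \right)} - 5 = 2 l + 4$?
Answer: $-63$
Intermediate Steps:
$a{\left(l,Q \right)} = 9 + 2 l$ ($a{\left(l,Q \right)} = 5 + \left(2 l + 4\right) = 5 + \left(4 + 2 l\right) = 9 + 2 l$)
$9 \left(a{\left(-2,2 \right)} - 12\right) = 9 \left(\left(9 + 2 \left(-2\right)\right) - 12\right) = 9 \left(\left(9 - 4\right) - 12\right) = 9 \left(5 - 12\right) = 9 \left(-7\right) = -63$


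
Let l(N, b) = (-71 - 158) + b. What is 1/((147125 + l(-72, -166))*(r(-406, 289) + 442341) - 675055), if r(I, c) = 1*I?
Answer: 1/64844447495 ≈ 1.5422e-11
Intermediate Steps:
r(I, c) = I
l(N, b) = -229 + b
1/((147125 + l(-72, -166))*(r(-406, 289) + 442341) - 675055) = 1/((147125 + (-229 - 166))*(-406 + 442341) - 675055) = 1/((147125 - 395)*441935 - 675055) = 1/(146730*441935 - 675055) = 1/(64845122550 - 675055) = 1/64844447495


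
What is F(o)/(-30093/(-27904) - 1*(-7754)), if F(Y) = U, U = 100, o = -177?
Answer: 2790400/216397709 ≈ 0.012895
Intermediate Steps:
F(Y) = 100
F(o)/(-30093/(-27904) - 1*(-7754)) = 100/(-30093/(-27904) - 1*(-7754)) = 100/(-30093*(-1/27904) + 7754) = 100/(30093/27904 + 7754) = 100/(216397709/27904) = 100*(27904/216397709) = 2790400/216397709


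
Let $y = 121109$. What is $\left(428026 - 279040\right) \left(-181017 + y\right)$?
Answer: $-8925453288$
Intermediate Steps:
$\left(428026 - 279040\right) \left(-181017 + y\right) = \left(428026 - 279040\right) \left(-181017 + 121109\right) = 148986 \left(-59908\right) = -8925453288$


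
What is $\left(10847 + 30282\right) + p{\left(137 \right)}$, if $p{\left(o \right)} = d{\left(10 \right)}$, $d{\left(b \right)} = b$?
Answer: $41139$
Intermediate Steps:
$p{\left(o \right)} = 10$
$\left(10847 + 30282\right) + p{\left(137 \right)} = \left(10847 + 30282\right) + 10 = 41129 + 10 = 41139$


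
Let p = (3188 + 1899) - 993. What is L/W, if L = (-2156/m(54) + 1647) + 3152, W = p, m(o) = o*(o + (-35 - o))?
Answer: 648019/552690 ≈ 1.1725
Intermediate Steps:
m(o) = -35*o (m(o) = o*(-35) = -35*o)
p = 4094 (p = 5087 - 993 = 4094)
W = 4094
L = 648019/135 (L = (-2156/((-35*54)) + 1647) + 3152 = (-2156/(-1890) + 1647) + 3152 = (-2156*(-1/1890) + 1647) + 3152 = (154/135 + 1647) + 3152 = 222499/135 + 3152 = 648019/135 ≈ 4800.1)
L/W = (648019/135)/4094 = (648019/135)*(1/4094) = 648019/552690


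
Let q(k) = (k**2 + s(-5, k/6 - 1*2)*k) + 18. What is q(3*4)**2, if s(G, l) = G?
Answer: 10404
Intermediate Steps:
q(k) = 18 + k**2 - 5*k (q(k) = (k**2 - 5*k) + 18 = 18 + k**2 - 5*k)
q(3*4)**2 = (18 + (3*4)**2 - 15*4)**2 = (18 + 12**2 - 5*12)**2 = (18 + 144 - 60)**2 = 102**2 = 10404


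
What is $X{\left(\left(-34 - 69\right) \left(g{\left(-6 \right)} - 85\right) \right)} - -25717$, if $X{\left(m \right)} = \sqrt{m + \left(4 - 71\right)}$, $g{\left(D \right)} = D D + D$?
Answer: $25717 + 3 \sqrt{622} \approx 25792.0$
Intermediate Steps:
$g{\left(D \right)} = D + D^{2}$ ($g{\left(D \right)} = D^{2} + D = D + D^{2}$)
$X{\left(m \right)} = \sqrt{-67 + m}$ ($X{\left(m \right)} = \sqrt{m + \left(4 - 71\right)} = \sqrt{m - 67} = \sqrt{-67 + m}$)
$X{\left(\left(-34 - 69\right) \left(g{\left(-6 \right)} - 85\right) \right)} - -25717 = \sqrt{-67 + \left(-34 - 69\right) \left(- 6 \left(1 - 6\right) - 85\right)} - -25717 = \sqrt{-67 - 103 \left(\left(-6\right) \left(-5\right) - 85\right)} + 25717 = \sqrt{-67 - 103 \left(30 - 85\right)} + 25717 = \sqrt{-67 - -5665} + 25717 = \sqrt{-67 + 5665} + 25717 = \sqrt{5598} + 25717 = 3 \sqrt{622} + 25717 = 25717 + 3 \sqrt{622}$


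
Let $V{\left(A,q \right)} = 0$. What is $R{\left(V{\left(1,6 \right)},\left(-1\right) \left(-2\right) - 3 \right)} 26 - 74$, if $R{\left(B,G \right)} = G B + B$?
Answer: $-74$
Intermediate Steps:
$R{\left(B,G \right)} = B + B G$ ($R{\left(B,G \right)} = B G + B = B + B G$)
$R{\left(V{\left(1,6 \right)},\left(-1\right) \left(-2\right) - 3 \right)} 26 - 74 = 0 \left(1 - 1\right) 26 - 74 = 0 \cdot 0 \cdot 26 - 74 = 0 \cdot 26 - 74 = 0 - 74 = -74$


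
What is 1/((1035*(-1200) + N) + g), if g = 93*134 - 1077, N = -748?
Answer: -1/1231363 ≈ -8.1211e-7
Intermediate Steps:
g = 11385 (g = 12462 - 1077 = 11385)
1/((1035*(-1200) + N) + g) = 1/((1035*(-1200) - 748) + 11385) = 1/((-1242000 - 748) + 11385) = 1/(-1242748 + 11385) = 1/(-1231363) = -1/1231363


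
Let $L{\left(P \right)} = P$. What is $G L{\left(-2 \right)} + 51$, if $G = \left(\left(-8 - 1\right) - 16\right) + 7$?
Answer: $87$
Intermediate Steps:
$G = -18$ ($G = \left(-9 - 16\right) + 7 = -25 + 7 = -18$)
$G L{\left(-2 \right)} + 51 = \left(-18\right) \left(-2\right) + 51 = 36 + 51 = 87$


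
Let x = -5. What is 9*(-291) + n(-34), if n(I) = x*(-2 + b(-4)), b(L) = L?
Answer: -2589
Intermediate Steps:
n(I) = 30 (n(I) = -5*(-2 - 4) = -5*(-6) = 30)
9*(-291) + n(-34) = 9*(-291) + 30 = -2619 + 30 = -2589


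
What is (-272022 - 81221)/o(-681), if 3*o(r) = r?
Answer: 353243/227 ≈ 1556.1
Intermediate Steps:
o(r) = r/3
(-272022 - 81221)/o(-681) = (-272022 - 81221)/(((⅓)*(-681))) = -353243/(-227) = -353243*(-1/227) = 353243/227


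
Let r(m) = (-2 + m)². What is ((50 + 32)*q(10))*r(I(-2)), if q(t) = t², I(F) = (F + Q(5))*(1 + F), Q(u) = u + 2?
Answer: 401800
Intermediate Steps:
Q(u) = 2 + u
I(F) = (1 + F)*(7 + F) (I(F) = (F + (2 + 5))*(1 + F) = (F + 7)*(1 + F) = (7 + F)*(1 + F) = (1 + F)*(7 + F))
((50 + 32)*q(10))*r(I(-2)) = ((50 + 32)*10²)*(-2 + (7 + (-2)² + 8*(-2)))² = (82*100)*(-2 + (7 + 4 - 16))² = 8200*(-2 - 5)² = 8200*(-7)² = 8200*49 = 401800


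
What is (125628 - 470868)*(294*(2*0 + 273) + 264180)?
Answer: -118915156080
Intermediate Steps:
(125628 - 470868)*(294*(2*0 + 273) + 264180) = -345240*(294*(0 + 273) + 264180) = -345240*(294*273 + 264180) = -345240*(80262 + 264180) = -345240*344442 = -118915156080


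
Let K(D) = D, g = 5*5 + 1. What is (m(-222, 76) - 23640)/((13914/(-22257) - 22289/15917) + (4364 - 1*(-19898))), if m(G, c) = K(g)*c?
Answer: -852754421024/954939093763 ≈ -0.89299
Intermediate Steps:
g = 26 (g = 25 + 1 = 26)
m(G, c) = 26*c
(m(-222, 76) - 23640)/((13914/(-22257) - 22289/15917) + (4364 - 1*(-19898))) = (26*76 - 23640)/((13914/(-22257) - 22289/15917) + (4364 - 1*(-19898))) = (1976 - 23640)/((13914*(-1/22257) - 22289*1/15917) + (4364 + 19898)) = -21664/((-1546/2473 - 22289/15917) + 24262) = -21664/(-79728379/39362741 + 24262) = -21664/954939093763/39362741 = -21664*39362741/954939093763 = -852754421024/954939093763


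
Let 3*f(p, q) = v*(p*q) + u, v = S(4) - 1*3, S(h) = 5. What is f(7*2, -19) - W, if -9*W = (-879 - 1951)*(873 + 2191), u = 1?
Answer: -8672713/9 ≈ -9.6364e+5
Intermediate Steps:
v = 2 (v = 5 - 1*3 = 5 - 3 = 2)
f(p, q) = ⅓ + 2*p*q/3 (f(p, q) = (2*(p*q) + 1)/3 = (2*p*q + 1)/3 = (1 + 2*p*q)/3 = ⅓ + 2*p*q/3)
W = 8671120/9 (W = -(-879 - 1951)*(873 + 2191)/9 = -(-2830)*3064/9 = -⅑*(-8671120) = 8671120/9 ≈ 9.6346e+5)
f(7*2, -19) - W = (⅓ + (⅔)*(7*2)*(-19)) - 1*8671120/9 = (⅓ + (⅔)*14*(-19)) - 8671120/9 = (⅓ - 532/3) - 8671120/9 = -177 - 8671120/9 = -8672713/9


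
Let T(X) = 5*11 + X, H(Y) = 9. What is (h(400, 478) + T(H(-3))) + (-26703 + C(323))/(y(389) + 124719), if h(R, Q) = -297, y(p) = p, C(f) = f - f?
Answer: -29176867/125108 ≈ -233.21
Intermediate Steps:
C(f) = 0
T(X) = 55 + X
(h(400, 478) + T(H(-3))) + (-26703 + C(323))/(y(389) + 124719) = (-297 + (55 + 9)) + (-26703 + 0)/(389 + 124719) = (-297 + 64) - 26703/125108 = -233 - 26703*1/125108 = -233 - 26703/125108 = -29176867/125108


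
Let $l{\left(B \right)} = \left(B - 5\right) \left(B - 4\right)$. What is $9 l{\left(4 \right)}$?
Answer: $0$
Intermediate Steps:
$l{\left(B \right)} = \left(-5 + B\right) \left(-4 + B\right)$
$9 l{\left(4 \right)} = 9 \left(20 + 4^{2} - 36\right) = 9 \left(20 + 16 - 36\right) = 9 \cdot 0 = 0$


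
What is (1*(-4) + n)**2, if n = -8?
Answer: 144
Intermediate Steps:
(1*(-4) + n)**2 = (1*(-4) - 8)**2 = (-4 - 8)**2 = (-12)**2 = 144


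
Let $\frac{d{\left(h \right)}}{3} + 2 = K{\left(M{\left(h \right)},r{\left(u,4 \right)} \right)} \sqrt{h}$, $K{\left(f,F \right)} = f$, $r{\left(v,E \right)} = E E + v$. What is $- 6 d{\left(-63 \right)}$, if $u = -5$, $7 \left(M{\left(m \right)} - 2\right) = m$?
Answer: $36 + 378 i \sqrt{7} \approx 36.0 + 1000.1 i$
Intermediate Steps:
$M{\left(m \right)} = 2 + \frac{m}{7}$
$r{\left(v,E \right)} = v + E^{2}$ ($r{\left(v,E \right)} = E^{2} + v = v + E^{2}$)
$d{\left(h \right)} = -6 + 3 \sqrt{h} \left(2 + \frac{h}{7}\right)$ ($d{\left(h \right)} = -6 + 3 \left(2 + \frac{h}{7}\right) \sqrt{h} = -6 + 3 \sqrt{h} \left(2 + \frac{h}{7}\right)$)
$- 6 d{\left(-63 \right)} = - 6 \left(-6 + \frac{3 \sqrt{-63} \left(14 - 63\right)}{7}\right) = - 6 \left(-6 + \frac{3}{7} \cdot 3 i \sqrt{7} \left(-49\right)\right) = - 6 \left(-6 - 63 i \sqrt{7}\right) = 36 + 378 i \sqrt{7}$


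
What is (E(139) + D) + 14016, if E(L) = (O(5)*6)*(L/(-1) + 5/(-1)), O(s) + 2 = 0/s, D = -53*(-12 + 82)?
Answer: 12034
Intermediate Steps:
D = -3710 (D = -53*70 = -3710)
O(s) = -2 (O(s) = -2 + 0/s = -2 + 0 = -2)
E(L) = 60 + 12*L (E(L) = (-2*6)*(L/(-1) + 5/(-1)) = -12*(L*(-1) + 5*(-1)) = -12*(-L - 5) = -12*(-5 - L) = 60 + 12*L)
(E(139) + D) + 14016 = ((60 + 12*139) - 3710) + 14016 = ((60 + 1668) - 3710) + 14016 = (1728 - 3710) + 14016 = -1982 + 14016 = 12034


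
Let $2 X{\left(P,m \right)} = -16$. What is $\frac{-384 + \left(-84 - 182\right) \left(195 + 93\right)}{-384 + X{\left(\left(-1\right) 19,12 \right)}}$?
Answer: $\frac{9624}{49} \approx 196.41$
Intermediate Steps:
$X{\left(P,m \right)} = -8$ ($X{\left(P,m \right)} = \frac{1}{2} \left(-16\right) = -8$)
$\frac{-384 + \left(-84 - 182\right) \left(195 + 93\right)}{-384 + X{\left(\left(-1\right) 19,12 \right)}} = \frac{-384 + \left(-84 - 182\right) \left(195 + 93\right)}{-384 - 8} = \frac{-384 - 76608}{-392} = \left(-384 - 76608\right) \left(- \frac{1}{392}\right) = \left(-76992\right) \left(- \frac{1}{392}\right) = \frac{9624}{49}$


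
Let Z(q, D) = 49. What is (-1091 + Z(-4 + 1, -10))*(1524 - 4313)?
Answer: 2906138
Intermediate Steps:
(-1091 + Z(-4 + 1, -10))*(1524 - 4313) = (-1091 + 49)*(1524 - 4313) = -1042*(-2789) = 2906138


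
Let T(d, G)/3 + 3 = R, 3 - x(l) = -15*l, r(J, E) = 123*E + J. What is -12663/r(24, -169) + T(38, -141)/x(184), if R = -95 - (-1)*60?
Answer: 402727/708249 ≈ 0.56862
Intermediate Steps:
r(J, E) = J + 123*E
R = -35 (R = -95 - 1*(-60) = -95 + 60 = -35)
x(l) = 3 + 15*l (x(l) = 3 - (-15)*l = 3 + 15*l)
T(d, G) = -114 (T(d, G) = -9 + 3*(-35) = -9 - 105 = -114)
-12663/r(24, -169) + T(38, -141)/x(184) = -12663/(24 + 123*(-169)) - 114/(3 + 15*184) = -12663/(24 - 20787) - 114/(3 + 2760) = -12663/(-20763) - 114/2763 = -12663*(-1/20763) - 114*1/2763 = 469/769 - 38/921 = 402727/708249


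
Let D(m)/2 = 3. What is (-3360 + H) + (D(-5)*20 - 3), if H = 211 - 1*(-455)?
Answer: -2577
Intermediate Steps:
D(m) = 6 (D(m) = 2*3 = 6)
H = 666 (H = 211 + 455 = 666)
(-3360 + H) + (D(-5)*20 - 3) = (-3360 + 666) + (6*20 - 3) = -2694 + (120 - 3) = -2694 + 117 = -2577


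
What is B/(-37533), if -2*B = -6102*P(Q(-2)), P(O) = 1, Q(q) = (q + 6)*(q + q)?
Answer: -1017/12511 ≈ -0.081288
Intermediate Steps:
Q(q) = 2*q*(6 + q) (Q(q) = (6 + q)*(2*q) = 2*q*(6 + q))
B = 3051 (B = -(-3051) = -½*(-6102) = 3051)
B/(-37533) = 3051/(-37533) = 3051*(-1/37533) = -1017/12511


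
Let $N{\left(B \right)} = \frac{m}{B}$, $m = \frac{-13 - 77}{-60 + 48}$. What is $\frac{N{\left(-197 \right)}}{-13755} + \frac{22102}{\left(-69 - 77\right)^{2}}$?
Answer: $\frac{998178714}{962678521} \approx 1.0369$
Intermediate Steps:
$m = \frac{15}{2}$ ($m = - \frac{90}{-12} = \left(-90\right) \left(- \frac{1}{12}\right) = \frac{15}{2} \approx 7.5$)
$N{\left(B \right)} = \frac{15}{2 B}$
$\frac{N{\left(-197 \right)}}{-13755} + \frac{22102}{\left(-69 - 77\right)^{2}} = \frac{\frac{15}{2} \frac{1}{-197}}{-13755} + \frac{22102}{\left(-69 - 77\right)^{2}} = \frac{15}{2} \left(- \frac{1}{197}\right) \left(- \frac{1}{13755}\right) + \frac{22102}{\left(-146\right)^{2}} = \left(- \frac{15}{394}\right) \left(- \frac{1}{13755}\right) + \frac{22102}{21316} = \frac{1}{361298} + 22102 \cdot \frac{1}{21316} = \frac{1}{361298} + \frac{11051}{10658} = \frac{998178714}{962678521}$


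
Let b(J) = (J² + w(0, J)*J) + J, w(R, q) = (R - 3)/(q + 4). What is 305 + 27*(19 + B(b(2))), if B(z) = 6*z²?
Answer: 4868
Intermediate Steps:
w(R, q) = (-3 + R)/(4 + q)
b(J) = J + J² - 3*J/(4 + J) (b(J) = (J² + ((-3 + 0)/(4 + J))*J) + J = (J² + (-3/(4 + J))*J) + J = (J² - 3*J/(4 + J)) + J = J + J² - 3*J/(4 + J))
305 + 27*(19 + B(b(2))) = 305 + 27*(19 + 6*(2*(-3 + (1 + 2)*(4 + 2))/(4 + 2))²) = 305 + 27*(19 + 6*(2*(-3 + 3*6)/6)²) = 305 + 27*(19 + 6*(2*(⅙)*(-3 + 18))²) = 305 + 27*(19 + 6*(2*(⅙)*15)²) = 305 + 27*(19 + 6*5²) = 305 + 27*(19 + 6*25) = 305 + 27*(19 + 150) = 305 + 27*169 = 305 + 4563 = 4868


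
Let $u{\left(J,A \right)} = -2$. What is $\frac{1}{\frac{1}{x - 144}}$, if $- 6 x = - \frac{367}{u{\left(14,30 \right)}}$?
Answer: $- \frac{2095}{12} \approx -174.58$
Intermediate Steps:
$x = - \frac{367}{12}$ ($x = - \frac{\left(-367\right) \frac{1}{-2}}{6} = - \frac{\left(-367\right) \left(- \frac{1}{2}\right)}{6} = \left(- \frac{1}{6}\right) \frac{367}{2} = - \frac{367}{12} \approx -30.583$)
$\frac{1}{\frac{1}{x - 144}} = \frac{1}{\frac{1}{- \frac{367}{12} - 144}} = \frac{1}{\frac{1}{- \frac{2095}{12}}} = \frac{1}{- \frac{12}{2095}} = - \frac{2095}{12}$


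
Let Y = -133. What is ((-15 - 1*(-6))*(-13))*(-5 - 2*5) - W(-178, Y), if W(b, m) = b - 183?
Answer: -1394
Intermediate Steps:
W(b, m) = -183 + b
((-15 - 1*(-6))*(-13))*(-5 - 2*5) - W(-178, Y) = ((-15 - 1*(-6))*(-13))*(-5 - 2*5) - (-183 - 178) = ((-15 + 6)*(-13))*(-5 - 10) - 1*(-361) = -9*(-13)*(-15) + 361 = 117*(-15) + 361 = -1755 + 361 = -1394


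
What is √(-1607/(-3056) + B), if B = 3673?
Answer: √2144222345/764 ≈ 60.610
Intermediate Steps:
√(-1607/(-3056) + B) = √(-1607/(-3056) + 3673) = √(-1607*(-1/3056) + 3673) = √(1607/3056 + 3673) = √(11226295/3056) = √2144222345/764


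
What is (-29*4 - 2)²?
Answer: 13924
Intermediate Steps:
(-29*4 - 2)² = (-116 - 2)² = (-118)² = 13924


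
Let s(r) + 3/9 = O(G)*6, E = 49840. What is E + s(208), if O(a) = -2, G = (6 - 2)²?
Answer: 149483/3 ≈ 49828.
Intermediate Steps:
G = 16 (G = 4² = 16)
s(r) = -37/3 (s(r) = -⅓ - 2*6 = -⅓ - 12 = -37/3)
E + s(208) = 49840 - 37/3 = 149483/3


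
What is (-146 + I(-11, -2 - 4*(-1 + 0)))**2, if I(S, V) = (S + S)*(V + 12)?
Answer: 206116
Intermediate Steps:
I(S, V) = 2*S*(12 + V) (I(S, V) = (2*S)*(12 + V) = 2*S*(12 + V))
(-146 + I(-11, -2 - 4*(-1 + 0)))**2 = (-146 + 2*(-11)*(12 + (-2 - 4*(-1 + 0))))**2 = (-146 + 2*(-11)*(12 + (-2 - 4*(-1))))**2 = (-146 + 2*(-11)*(12 + (-2 + 4)))**2 = (-146 + 2*(-11)*(12 + 2))**2 = (-146 + 2*(-11)*14)**2 = (-146 - 308)**2 = (-454)**2 = 206116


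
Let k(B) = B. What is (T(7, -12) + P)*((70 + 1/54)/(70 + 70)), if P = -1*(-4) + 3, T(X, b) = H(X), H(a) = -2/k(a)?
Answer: 177707/52920 ≈ 3.3580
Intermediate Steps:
H(a) = -2/a
T(X, b) = -2/X
P = 7 (P = 4 + 3 = 7)
(T(7, -12) + P)*((70 + 1/54)/(70 + 70)) = (-2/7 + 7)*((70 + 1/54)/(70 + 70)) = (-2*1/7 + 7)*((70 + 1/54)/140) = (-2/7 + 7)*((3781/54)*(1/140)) = (47/7)*(3781/7560) = 177707/52920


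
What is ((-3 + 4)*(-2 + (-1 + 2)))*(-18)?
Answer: 18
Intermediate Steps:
((-3 + 4)*(-2 + (-1 + 2)))*(-18) = (1*(-2 + 1))*(-18) = (1*(-1))*(-18) = -1*(-18) = 18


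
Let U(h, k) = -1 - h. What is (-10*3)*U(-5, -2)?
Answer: -120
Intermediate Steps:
(-10*3)*U(-5, -2) = (-10*3)*(-1 - 1*(-5)) = -30*(-1 + 5) = -30*4 = -120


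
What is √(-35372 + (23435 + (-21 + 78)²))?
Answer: 4*I*√543 ≈ 93.209*I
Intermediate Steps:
√(-35372 + (23435 + (-21 + 78)²)) = √(-35372 + (23435 + 57²)) = √(-35372 + (23435 + 3249)) = √(-35372 + 26684) = √(-8688) = 4*I*√543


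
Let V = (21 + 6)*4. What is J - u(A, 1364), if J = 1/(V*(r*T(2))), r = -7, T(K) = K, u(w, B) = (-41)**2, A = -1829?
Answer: -2541673/1512 ≈ -1681.0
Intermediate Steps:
u(w, B) = 1681
V = 108 (V = 27*4 = 108)
J = -1/1512 (J = 1/(108*(-7*2)) = 1/(108*(-14)) = 1/(-1512) = -1/1512 ≈ -0.00066138)
J - u(A, 1364) = -1/1512 - 1*1681 = -1/1512 - 1681 = -2541673/1512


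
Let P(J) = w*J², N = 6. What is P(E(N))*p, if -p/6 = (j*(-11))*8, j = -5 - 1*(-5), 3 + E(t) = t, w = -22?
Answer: 0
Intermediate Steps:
E(t) = -3 + t
P(J) = -22*J²
j = 0 (j = -5 + 5 = 0)
p = 0 (p = -6*0*(-11)*8 = -0*8 = -6*0 = 0)
P(E(N))*p = -22*(-3 + 6)²*0 = -22*3²*0 = -22*9*0 = -198*0 = 0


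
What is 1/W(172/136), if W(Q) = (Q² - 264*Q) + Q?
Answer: -1156/382657 ≈ -0.0030210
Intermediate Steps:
W(Q) = Q² - 263*Q
1/W(172/136) = 1/((172/136)*(-263 + 172/136)) = 1/((172*(1/136))*(-263 + 172*(1/136))) = 1/(43*(-263 + 43/34)/34) = 1/((43/34)*(-8899/34)) = 1/(-382657/1156) = -1156/382657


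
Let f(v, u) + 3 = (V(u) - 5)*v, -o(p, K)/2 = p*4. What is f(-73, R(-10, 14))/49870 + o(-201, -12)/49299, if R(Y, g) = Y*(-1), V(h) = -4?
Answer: 18738751/409756855 ≈ 0.045731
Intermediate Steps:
o(p, K) = -8*p (o(p, K) = -2*p*4 = -8*p)
R(Y, g) = -Y
f(v, u) = -3 - 9*v (f(v, u) = -3 + (-4 - 5)*v = -3 - 9*v)
f(-73, R(-10, 14))/49870 + o(-201, -12)/49299 = (-3 - 9*(-73))/49870 - 8*(-201)/49299 = (-3 + 657)*(1/49870) + 1608*(1/49299) = 654*(1/49870) + 536/16433 = 327/24935 + 536/16433 = 18738751/409756855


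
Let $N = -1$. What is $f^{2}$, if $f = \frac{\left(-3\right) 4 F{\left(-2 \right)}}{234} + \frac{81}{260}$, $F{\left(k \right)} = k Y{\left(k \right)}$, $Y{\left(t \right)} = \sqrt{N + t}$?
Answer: $\frac{13283}{202800} + \frac{54 i \sqrt{3}}{845} \approx 0.065498 + 0.11069 i$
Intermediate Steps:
$Y{\left(t \right)} = \sqrt{-1 + t}$
$F{\left(k \right)} = k \sqrt{-1 + k}$
$f = \frac{81}{260} + \frac{4 i \sqrt{3}}{39}$ ($f = \frac{\left(-3\right) 4 \left(- 2 \sqrt{-1 - 2}\right)}{234} + \frac{81}{260} = - 12 \left(- 2 \sqrt{-3}\right) \frac{1}{234} + 81 \cdot \frac{1}{260} = - 12 \left(- 2 i \sqrt{3}\right) \frac{1}{234} + \frac{81}{260} = 24 i \sqrt{3} \cdot \frac{1}{234} + \frac{81}{260} = \frac{4 i \sqrt{3}}{39} + \frac{81}{260} = \frac{81}{260} + \frac{4 i \sqrt{3}}{39} \approx 0.31154 + 0.17765 i$)
$f^{2} = \left(\frac{81}{260} + \frac{4 i \sqrt{3}}{39}\right)^{2}$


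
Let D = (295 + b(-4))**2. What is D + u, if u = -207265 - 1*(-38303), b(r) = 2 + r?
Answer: -83113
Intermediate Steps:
u = -168962 (u = -207265 + 38303 = -168962)
D = 85849 (D = (295 + (2 - 4))**2 = (295 - 2)**2 = 293**2 = 85849)
D + u = 85849 - 168962 = -83113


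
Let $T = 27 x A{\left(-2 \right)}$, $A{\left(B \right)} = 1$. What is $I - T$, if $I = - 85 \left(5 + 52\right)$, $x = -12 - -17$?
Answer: $-4980$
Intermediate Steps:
$x = 5$ ($x = -12 + 17 = 5$)
$T = 135$ ($T = 27 \cdot 5 \cdot 1 = 135 \cdot 1 = 135$)
$I = -4845$ ($I = \left(-85\right) 57 = -4845$)
$I - T = -4845 - 135 = -4980$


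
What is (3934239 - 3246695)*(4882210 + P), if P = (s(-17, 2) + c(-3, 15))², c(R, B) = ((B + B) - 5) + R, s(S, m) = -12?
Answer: 3356802946640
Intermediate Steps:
c(R, B) = -5 + R + 2*B (c(R, B) = (2*B - 5) + R = (-5 + 2*B) + R = -5 + R + 2*B)
P = 100 (P = (-12 + (-5 - 3 + 2*15))² = (-12 + (-5 - 3 + 30))² = (-12 + 22)² = 10² = 100)
(3934239 - 3246695)*(4882210 + P) = (3934239 - 3246695)*(4882210 + 100) = 687544*4882310 = 3356802946640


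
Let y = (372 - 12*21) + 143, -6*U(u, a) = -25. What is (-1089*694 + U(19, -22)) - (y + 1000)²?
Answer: -14105585/6 ≈ -2.3509e+6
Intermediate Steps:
U(u, a) = 25/6 (U(u, a) = -⅙*(-25) = 25/6)
y = 263 (y = (372 - 252) + 143 = 120 + 143 = 263)
(-1089*694 + U(19, -22)) - (y + 1000)² = (-1089*694 + 25/6) - (263 + 1000)² = (-755766 + 25/6) - 1*1263² = -4534571/6 - 1*1595169 = -4534571/6 - 1595169 = -14105585/6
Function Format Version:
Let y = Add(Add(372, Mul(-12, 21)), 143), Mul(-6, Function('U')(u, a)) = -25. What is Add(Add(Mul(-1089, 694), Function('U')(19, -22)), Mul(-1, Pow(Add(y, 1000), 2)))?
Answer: Rational(-14105585, 6) ≈ -2.3509e+6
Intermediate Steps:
Function('U')(u, a) = Rational(25, 6) (Function('U')(u, a) = Mul(Rational(-1, 6), -25) = Rational(25, 6))
y = 263 (y = Add(Add(372, -252), 143) = Add(120, 143) = 263)
Add(Add(Mul(-1089, 694), Function('U')(19, -22)), Mul(-1, Pow(Add(y, 1000), 2))) = Add(Add(Mul(-1089, 694), Rational(25, 6)), Mul(-1, Pow(Add(263, 1000), 2))) = Add(Add(-755766, Rational(25, 6)), Mul(-1, Pow(1263, 2))) = Add(Rational(-4534571, 6), Mul(-1, 1595169)) = Add(Rational(-4534571, 6), -1595169) = Rational(-14105585, 6)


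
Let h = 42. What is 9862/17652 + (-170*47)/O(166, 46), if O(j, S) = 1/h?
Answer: -2961824149/8826 ≈ -3.3558e+5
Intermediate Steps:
O(j, S) = 1/42
9862/17652 + (-170*47)/O(166, 46) = 9862/17652 + (-170*47)/(1/42) = 9862*(1/17652) - 7990*42 = 4931/8826 - 335580 = -2961824149/8826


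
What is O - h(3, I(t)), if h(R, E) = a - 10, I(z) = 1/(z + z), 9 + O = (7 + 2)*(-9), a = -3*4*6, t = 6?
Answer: -8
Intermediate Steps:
a = -72 (a = -12*6 = -72)
O = -90 (O = -9 + (7 + 2)*(-9) = -9 + 9*(-9) = -9 - 81 = -90)
I(z) = 1/(2*z)
h(R, E) = -82 (h(R, E) = -72 - 10 = -82)
O - h(3, I(t)) = -90 - 1*(-82) = -90 + 82 = -8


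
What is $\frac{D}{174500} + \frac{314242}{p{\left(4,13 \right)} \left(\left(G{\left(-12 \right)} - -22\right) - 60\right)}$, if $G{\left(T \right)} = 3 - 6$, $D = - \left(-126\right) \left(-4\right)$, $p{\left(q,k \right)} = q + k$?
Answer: $- \frac{13708895072}{30406625} \approx -450.85$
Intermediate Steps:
$p{\left(q,k \right)} = k + q$
$D = -504$ ($D = \left(-1\right) 504 = -504$)
$G{\left(T \right)} = -3$ ($G{\left(T \right)} = 3 - 6 = -3$)
$\frac{D}{174500} + \frac{314242}{p{\left(4,13 \right)} \left(\left(G{\left(-12 \right)} - -22\right) - 60\right)} = - \frac{504}{174500} + \frac{314242}{\left(13 + 4\right) \left(\left(-3 - -22\right) - 60\right)} = \left(-504\right) \frac{1}{174500} + \frac{314242}{17 \left(\left(-3 + 22\right) - 60\right)} = - \frac{126}{43625} + \frac{314242}{17 \left(19 - 60\right)} = - \frac{126}{43625} + \frac{314242}{17 \left(-41\right)} = - \frac{126}{43625} + \frac{314242}{-697} = - \frac{126}{43625} + 314242 \left(- \frac{1}{697}\right) = - \frac{126}{43625} - \frac{314242}{697} = - \frac{13708895072}{30406625}$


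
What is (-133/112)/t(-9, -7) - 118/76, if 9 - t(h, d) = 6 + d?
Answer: -5081/3040 ≈ -1.6714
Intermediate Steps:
t(h, d) = 3 - d (t(h, d) = 9 - (6 + d) = 9 + (-6 - d) = 3 - d)
(-133/112)/t(-9, -7) - 118/76 = (-133/112)/(3 - 1*(-7)) - 118/76 = (-133*1/112)/(3 + 7) - 118*1/76 = -19/16/10 - 59/38 = -19/16*1/10 - 59/38 = -19/160 - 59/38 = -5081/3040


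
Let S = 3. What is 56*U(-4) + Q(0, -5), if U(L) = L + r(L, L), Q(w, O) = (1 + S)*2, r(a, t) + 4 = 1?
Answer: -384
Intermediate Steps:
r(a, t) = -3 (r(a, t) = -4 + 1 = -3)
Q(w, O) = 8 (Q(w, O) = (1 + 3)*2 = 4*2 = 8)
U(L) = -3 + L (U(L) = L - 3 = -3 + L)
56*U(-4) + Q(0, -5) = 56*(-3 - 4) + 8 = 56*(-7) + 8 = -392 + 8 = -384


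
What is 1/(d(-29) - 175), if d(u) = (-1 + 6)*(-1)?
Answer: -1/180 ≈ -0.0055556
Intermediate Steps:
d(u) = -5 (d(u) = 5*(-1) = -5)
1/(d(-29) - 175) = 1/(-5 - 175) = 1/(-180) = -1/180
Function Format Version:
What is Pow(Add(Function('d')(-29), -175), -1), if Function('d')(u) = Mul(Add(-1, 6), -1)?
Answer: Rational(-1, 180) ≈ -0.0055556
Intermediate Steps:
Function('d')(u) = -5 (Function('d')(u) = Mul(5, -1) = -5)
Pow(Add(Function('d')(-29), -175), -1) = Pow(Add(-5, -175), -1) = Pow(-180, -1) = Rational(-1, 180)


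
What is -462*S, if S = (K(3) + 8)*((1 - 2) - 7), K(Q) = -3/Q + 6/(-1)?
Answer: 3696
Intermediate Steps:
K(Q) = -6 - 3/Q (K(Q) = -3/Q + 6*(-1) = -3/Q - 6 = -6 - 3/Q)
S = -8 (S = ((-6 - 3/3) + 8)*((1 - 2) - 7) = ((-6 - 3*⅓) + 8)*(-1 - 7) = ((-6 - 1) + 8)*(-8) = (-7 + 8)*(-8) = 1*(-8) = -8)
-462*S = -462*(-8) = 3696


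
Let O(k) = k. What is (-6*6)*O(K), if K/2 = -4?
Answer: 288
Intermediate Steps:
K = -8 (K = 2*(-4) = -8)
(-6*6)*O(K) = -6*6*(-8) = -36*(-8) = 288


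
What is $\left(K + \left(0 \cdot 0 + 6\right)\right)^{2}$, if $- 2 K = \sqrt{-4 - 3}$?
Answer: $\frac{\left(12 - i \sqrt{7}\right)^{2}}{4} \approx 34.25 - 15.875 i$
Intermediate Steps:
$K = - \frac{i \sqrt{7}}{2}$ ($K = - \frac{\sqrt{-4 - 3}}{2} = - \frac{\sqrt{-7}}{2} = - \frac{i \sqrt{7}}{2} \approx - 1.3229 i$)
$\left(K + \left(0 \cdot 0 + 6\right)\right)^{2} = \left(- \frac{i \sqrt{7}}{2} + \left(0 \cdot 0 + 6\right)\right)^{2} = \left(- \frac{i \sqrt{7}}{2} + \left(0 + 6\right)\right)^{2} = \left(- \frac{i \sqrt{7}}{2} + 6\right)^{2} = \left(6 - \frac{i \sqrt{7}}{2}\right)^{2}$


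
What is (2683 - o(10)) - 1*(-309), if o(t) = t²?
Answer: 2892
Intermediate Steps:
(2683 - o(10)) - 1*(-309) = (2683 - 1*10²) - 1*(-309) = (2683 - 1*100) + 309 = (2683 - 100) + 309 = 2583 + 309 = 2892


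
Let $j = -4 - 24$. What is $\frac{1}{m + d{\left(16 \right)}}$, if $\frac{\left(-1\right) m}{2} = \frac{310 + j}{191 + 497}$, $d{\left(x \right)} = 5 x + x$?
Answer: $\frac{172}{16371} \approx 0.010506$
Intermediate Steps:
$j = -28$ ($j = -4 - 24 = -28$)
$d{\left(x \right)} = 6 x$
$m = - \frac{141}{172}$ ($m = - 2 \frac{310 - 28}{191 + 497} = - 2 \cdot \frac{282}{688} = - 2 \cdot 282 \cdot \frac{1}{688} = \left(-2\right) \frac{141}{344} = - \frac{141}{172} \approx -0.81977$)
$\frac{1}{m + d{\left(16 \right)}} = \frac{1}{- \frac{141}{172} + 6 \cdot 16} = \frac{1}{- \frac{141}{172} + 96} = \frac{1}{\frac{16371}{172}} = \frac{172}{16371}$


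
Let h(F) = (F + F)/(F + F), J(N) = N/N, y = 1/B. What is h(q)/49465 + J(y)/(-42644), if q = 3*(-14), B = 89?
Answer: -6821/2109385460 ≈ -3.2336e-6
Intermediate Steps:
q = -42
y = 1/89 ≈ 0.011236
J(N) = 1
h(F) = 1 (h(F) = (2*F)/((2*F)) = (2*F)*(1/(2*F)) = 1)
h(q)/49465 + J(y)/(-42644) = 1/49465 + 1/(-42644) = 1*(1/49465) + 1*(-1/42644) = 1/49465 - 1/42644 = -6821/2109385460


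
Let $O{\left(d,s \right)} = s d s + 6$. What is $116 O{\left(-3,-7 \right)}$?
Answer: $-16356$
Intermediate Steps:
$O{\left(d,s \right)} = 6 + d s^{2}$ ($O{\left(d,s \right)} = d s s + 6 = d s^{2} + 6 = 6 + d s^{2}$)
$116 O{\left(-3,-7 \right)} = 116 \left(6 - 3 \left(-7\right)^{2}\right) = 116 \left(6 - 147\right) = 116 \left(-141\right) = -16356$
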